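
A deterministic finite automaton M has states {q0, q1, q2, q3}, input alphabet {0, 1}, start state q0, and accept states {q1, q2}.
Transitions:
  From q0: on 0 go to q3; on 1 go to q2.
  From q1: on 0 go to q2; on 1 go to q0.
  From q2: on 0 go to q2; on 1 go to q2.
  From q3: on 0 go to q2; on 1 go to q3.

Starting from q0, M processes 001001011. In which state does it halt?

q2

q0 --0--> q3
q3 --0--> q2
q2 --1--> q2
q2 --0--> q2
q2 --0--> q2
q2 --1--> q2
q2 --0--> q2
q2 --1--> q2
q2 --1--> q2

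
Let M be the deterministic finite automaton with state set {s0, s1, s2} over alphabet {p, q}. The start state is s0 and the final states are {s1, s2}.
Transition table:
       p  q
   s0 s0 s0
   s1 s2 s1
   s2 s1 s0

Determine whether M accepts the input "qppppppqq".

s0 --q--> s0
s0 --p--> s0
s0 --p--> s0
s0 --p--> s0
s0 --p--> s0
s0 --p--> s0
s0 --p--> s0
s0 --q--> s0
s0 --q--> s0
End in state s0, which is not an accepting state.

rejected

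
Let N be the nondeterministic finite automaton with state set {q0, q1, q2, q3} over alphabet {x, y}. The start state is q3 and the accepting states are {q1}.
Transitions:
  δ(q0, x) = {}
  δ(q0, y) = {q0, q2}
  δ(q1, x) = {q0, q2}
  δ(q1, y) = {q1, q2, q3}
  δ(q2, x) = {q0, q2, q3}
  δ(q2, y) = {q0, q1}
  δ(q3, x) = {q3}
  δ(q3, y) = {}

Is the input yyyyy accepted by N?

Start: {q3}
read y: {}
The reachable set is empty and stays empty for the remaining 4 symbols.
Reachable ∩ accepting = {} — empty.

rejected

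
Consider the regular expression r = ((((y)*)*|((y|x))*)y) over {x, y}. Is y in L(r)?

yes

Split as ε·y: (((y)*)*|((y|x))*) matches ε and y matches y.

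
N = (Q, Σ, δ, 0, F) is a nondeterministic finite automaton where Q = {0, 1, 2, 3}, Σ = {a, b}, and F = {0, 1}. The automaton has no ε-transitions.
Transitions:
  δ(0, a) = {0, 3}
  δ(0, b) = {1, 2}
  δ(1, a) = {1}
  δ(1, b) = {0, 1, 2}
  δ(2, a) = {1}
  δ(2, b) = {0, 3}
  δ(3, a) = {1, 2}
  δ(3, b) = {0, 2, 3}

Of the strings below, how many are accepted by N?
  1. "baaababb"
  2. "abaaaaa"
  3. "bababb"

3

"baaababb": accepted
"abaaaaa": accepted
"bababb": accepted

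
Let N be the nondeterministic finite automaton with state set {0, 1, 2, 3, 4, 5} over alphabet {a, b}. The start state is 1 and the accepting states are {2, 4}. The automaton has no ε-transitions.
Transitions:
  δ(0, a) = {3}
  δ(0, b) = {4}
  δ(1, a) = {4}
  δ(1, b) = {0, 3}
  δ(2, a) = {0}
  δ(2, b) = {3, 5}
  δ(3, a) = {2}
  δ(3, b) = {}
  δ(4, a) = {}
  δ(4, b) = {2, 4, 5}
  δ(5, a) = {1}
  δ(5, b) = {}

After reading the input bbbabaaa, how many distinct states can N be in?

2

Start: {1}
read b: {0, 3}
read b: {4}
read b: {2, 4, 5}
read a: {0, 1}
read b: {0, 3, 4}
read a: {2, 3}
read a: {0, 2}
read a: {0, 3}
Final reachable set {0, 3} has 2 states.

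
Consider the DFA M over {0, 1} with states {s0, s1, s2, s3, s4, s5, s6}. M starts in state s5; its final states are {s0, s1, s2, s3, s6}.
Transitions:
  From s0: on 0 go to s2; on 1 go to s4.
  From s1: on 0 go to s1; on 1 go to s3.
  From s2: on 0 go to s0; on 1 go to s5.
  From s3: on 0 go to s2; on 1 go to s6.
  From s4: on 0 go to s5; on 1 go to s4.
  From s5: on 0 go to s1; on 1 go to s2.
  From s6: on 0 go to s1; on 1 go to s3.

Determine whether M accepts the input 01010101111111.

rejected

s5 --0--> s1
s1 --1--> s3
s3 --0--> s2
s2 --1--> s5
s5 --0--> s1
s1 --1--> s3
s3 --0--> s2
s2 --1--> s5
s5 --1--> s2
s2 --1--> s5
s5 --1--> s2
s2 --1--> s5
s5 --1--> s2
s2 --1--> s5
End in state s5, which is not an accepting state.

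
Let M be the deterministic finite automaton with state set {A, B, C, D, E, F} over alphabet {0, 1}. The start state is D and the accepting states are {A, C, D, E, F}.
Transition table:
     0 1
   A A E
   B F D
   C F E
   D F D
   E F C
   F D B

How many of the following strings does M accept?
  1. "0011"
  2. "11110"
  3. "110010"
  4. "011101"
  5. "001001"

4

"0011": accepted
"11110": accepted
"110010": accepted
"011101": rejected
"001001": accepted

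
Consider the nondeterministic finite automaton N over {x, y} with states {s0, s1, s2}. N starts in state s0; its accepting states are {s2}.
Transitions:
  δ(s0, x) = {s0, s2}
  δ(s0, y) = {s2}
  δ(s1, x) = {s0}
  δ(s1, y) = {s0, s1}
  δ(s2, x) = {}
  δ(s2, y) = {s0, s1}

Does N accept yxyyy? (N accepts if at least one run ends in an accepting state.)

rejected

Start: {s0}
read y: {s2}
read x: {}
The reachable set is empty and stays empty for the remaining 3 symbols.
Reachable ∩ accepting = {} — empty.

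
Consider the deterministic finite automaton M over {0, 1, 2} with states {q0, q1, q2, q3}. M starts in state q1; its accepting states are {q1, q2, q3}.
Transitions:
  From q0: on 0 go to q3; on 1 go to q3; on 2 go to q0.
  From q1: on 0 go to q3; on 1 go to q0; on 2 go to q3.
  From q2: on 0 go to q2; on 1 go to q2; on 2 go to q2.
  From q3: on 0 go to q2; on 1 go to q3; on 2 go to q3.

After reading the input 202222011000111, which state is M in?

q2

q1 --2--> q3
q3 --0--> q2
q2 --2--> q2
q2 --2--> q2
q2 --2--> q2
q2 --2--> q2
q2 --0--> q2
q2 --1--> q2
q2 --1--> q2
q2 --0--> q2
q2 --0--> q2
q2 --0--> q2
q2 --1--> q2
q2 --1--> q2
q2 --1--> q2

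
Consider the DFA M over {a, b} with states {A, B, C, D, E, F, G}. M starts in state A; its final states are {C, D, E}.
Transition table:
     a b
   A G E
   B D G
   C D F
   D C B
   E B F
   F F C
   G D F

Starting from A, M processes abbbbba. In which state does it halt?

F

A --a--> G
G --b--> F
F --b--> C
C --b--> F
F --b--> C
C --b--> F
F --a--> F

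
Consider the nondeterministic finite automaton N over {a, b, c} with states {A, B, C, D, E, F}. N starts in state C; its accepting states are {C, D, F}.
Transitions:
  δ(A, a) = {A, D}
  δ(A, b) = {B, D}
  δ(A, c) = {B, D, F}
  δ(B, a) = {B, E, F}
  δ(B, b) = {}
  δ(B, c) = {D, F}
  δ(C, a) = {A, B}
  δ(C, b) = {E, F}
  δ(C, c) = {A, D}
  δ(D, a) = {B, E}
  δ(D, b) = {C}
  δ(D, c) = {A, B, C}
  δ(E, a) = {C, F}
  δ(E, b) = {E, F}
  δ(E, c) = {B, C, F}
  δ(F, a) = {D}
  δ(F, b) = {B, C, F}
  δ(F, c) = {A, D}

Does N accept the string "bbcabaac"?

accepted

Start: {C}
read b: {E, F}
read b: {B, C, E, F}
read c: {A, B, C, D, F}
read a: {A, B, D, E, F}
read b: {B, C, D, E, F}
read a: {A, B, C, D, E, F}
read a: {A, B, C, D, E, F}
read c: {A, B, C, D, F}
Reachable ∩ accepting = {C, D, F} — nonempty.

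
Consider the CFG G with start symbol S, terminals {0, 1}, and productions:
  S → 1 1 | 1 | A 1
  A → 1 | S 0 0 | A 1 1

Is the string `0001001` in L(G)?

no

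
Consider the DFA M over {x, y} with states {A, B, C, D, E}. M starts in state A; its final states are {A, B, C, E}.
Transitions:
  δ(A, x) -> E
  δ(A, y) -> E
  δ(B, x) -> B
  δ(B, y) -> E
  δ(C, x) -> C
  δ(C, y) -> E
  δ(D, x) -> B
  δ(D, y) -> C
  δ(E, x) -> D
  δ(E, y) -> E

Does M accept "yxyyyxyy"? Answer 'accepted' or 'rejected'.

A --y--> E
E --x--> D
D --y--> C
C --y--> E
E --y--> E
E --x--> D
D --y--> C
C --y--> E
End in state E, which is an accepting state.

accepted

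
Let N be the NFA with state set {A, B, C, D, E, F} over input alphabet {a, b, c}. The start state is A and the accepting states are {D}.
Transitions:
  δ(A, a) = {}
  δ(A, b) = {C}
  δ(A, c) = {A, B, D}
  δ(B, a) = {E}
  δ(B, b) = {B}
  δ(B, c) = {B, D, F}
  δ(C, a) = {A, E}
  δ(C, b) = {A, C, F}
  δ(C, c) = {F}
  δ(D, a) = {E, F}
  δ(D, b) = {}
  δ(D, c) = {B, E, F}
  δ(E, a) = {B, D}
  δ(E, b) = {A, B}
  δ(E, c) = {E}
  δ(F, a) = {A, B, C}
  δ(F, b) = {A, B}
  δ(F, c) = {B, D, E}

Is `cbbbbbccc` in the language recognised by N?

Start: {A}
read c: {A, B, D}
read b: {B, C}
read b: {A, B, C, F}
read b: {A, B, C, F}
read b: {A, B, C, F}
read b: {A, B, C, F}
read c: {A, B, D, E, F}
read c: {A, B, D, E, F}
read c: {A, B, D, E, F}
Reachable ∩ accepting = {D} — nonempty.

accepted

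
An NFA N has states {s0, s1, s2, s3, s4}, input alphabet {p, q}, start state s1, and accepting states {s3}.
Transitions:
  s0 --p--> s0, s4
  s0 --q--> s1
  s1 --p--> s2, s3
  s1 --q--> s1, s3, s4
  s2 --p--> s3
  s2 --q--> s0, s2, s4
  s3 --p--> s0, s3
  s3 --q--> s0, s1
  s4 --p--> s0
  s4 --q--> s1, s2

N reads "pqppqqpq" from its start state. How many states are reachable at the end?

4

Start: {s1}
read p: {s2, s3}
read q: {s0, s1, s2, s4}
read p: {s0, s2, s3, s4}
read p: {s0, s3, s4}
read q: {s0, s1, s2}
read q: {s0, s1, s2, s3, s4}
read p: {s0, s2, s3, s4}
read q: {s0, s1, s2, s4}
Final reachable set {s0, s1, s2, s4} has 4 states.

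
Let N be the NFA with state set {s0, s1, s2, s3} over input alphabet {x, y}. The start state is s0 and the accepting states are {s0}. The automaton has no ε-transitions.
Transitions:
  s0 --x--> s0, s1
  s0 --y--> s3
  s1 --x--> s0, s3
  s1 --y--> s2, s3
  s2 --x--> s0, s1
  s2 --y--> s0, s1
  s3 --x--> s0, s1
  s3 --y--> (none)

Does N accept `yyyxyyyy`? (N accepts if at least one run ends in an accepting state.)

Start: {s0}
read y: {s3}
read y: {}
The reachable set is empty and stays empty for the remaining 6 symbols.
Reachable ∩ accepting = {} — empty.

rejected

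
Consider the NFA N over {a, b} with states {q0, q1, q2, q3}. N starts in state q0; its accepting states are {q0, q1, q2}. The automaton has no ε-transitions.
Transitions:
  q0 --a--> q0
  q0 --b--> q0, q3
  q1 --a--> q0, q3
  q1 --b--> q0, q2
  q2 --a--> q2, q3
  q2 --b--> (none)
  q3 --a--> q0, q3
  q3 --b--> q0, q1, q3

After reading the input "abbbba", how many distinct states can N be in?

3

Start: {q0}
read a: {q0}
read b: {q0, q3}
read b: {q0, q1, q3}
read b: {q0, q1, q2, q3}
read b: {q0, q1, q2, q3}
read a: {q0, q2, q3}
Final reachable set {q0, q2, q3} has 3 states.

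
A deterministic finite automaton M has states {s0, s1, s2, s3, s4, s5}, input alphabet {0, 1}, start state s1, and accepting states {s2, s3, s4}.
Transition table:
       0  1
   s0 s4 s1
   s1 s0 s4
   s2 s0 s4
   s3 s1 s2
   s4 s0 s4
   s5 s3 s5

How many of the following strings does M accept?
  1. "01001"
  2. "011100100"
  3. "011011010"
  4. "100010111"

"01001": accepted
"011100100": accepted
"011011010": rejected
"100010111": accepted

3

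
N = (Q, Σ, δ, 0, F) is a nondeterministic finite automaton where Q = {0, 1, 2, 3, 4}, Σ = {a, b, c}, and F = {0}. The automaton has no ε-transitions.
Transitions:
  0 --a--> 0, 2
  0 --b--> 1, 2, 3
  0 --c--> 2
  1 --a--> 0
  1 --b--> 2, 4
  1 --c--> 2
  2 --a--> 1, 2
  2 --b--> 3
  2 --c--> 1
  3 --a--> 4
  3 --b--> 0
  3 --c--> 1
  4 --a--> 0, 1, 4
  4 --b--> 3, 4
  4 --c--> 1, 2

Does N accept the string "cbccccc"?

rejected

Start: {0}
read c: {2}
read b: {3}
read c: {1}
read c: {2}
read c: {1}
read c: {2}
read c: {1}
Reachable ∩ accepting = {} — empty.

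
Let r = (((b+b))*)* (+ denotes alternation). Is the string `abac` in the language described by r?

abac cannot be split into zero or more pieces each matching ((b+b))*.

no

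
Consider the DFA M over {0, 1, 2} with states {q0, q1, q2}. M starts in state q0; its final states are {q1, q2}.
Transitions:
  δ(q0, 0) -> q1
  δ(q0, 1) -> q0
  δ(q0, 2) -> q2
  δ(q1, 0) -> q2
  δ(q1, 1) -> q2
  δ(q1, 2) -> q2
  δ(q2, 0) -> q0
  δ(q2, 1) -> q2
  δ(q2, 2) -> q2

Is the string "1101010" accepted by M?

accepted

q0 --1--> q0
q0 --1--> q0
q0 --0--> q1
q1 --1--> q2
q2 --0--> q0
q0 --1--> q0
q0 --0--> q1
End in state q1, which is an accepting state.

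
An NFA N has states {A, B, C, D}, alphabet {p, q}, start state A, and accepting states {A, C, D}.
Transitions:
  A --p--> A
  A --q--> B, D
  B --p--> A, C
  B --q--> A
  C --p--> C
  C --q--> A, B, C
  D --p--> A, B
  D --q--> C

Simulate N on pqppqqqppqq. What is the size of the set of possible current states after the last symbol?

Start: {A}
read p: {A}
read q: {B, D}
read p: {A, B, C}
read p: {A, C}
read q: {A, B, C, D}
read q: {A, B, C, D}
read q: {A, B, C, D}
read p: {A, B, C}
read p: {A, C}
read q: {A, B, C, D}
read q: {A, B, C, D}
Final reachable set {A, B, C, D} has 4 states.

4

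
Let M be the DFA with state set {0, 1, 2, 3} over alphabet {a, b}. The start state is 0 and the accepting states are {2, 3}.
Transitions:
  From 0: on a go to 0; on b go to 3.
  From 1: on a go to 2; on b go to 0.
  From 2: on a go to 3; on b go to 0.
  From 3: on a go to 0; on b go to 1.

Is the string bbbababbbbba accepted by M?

accepted

0 --b--> 3
3 --b--> 1
1 --b--> 0
0 --a--> 0
0 --b--> 3
3 --a--> 0
0 --b--> 3
3 --b--> 1
1 --b--> 0
0 --b--> 3
3 --b--> 1
1 --a--> 2
End in state 2, which is an accepting state.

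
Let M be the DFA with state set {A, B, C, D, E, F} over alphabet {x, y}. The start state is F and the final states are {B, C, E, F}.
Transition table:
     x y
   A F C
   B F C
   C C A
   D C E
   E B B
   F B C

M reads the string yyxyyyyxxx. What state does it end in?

F

F --y--> C
C --y--> A
A --x--> F
F --y--> C
C --y--> A
A --y--> C
C --y--> A
A --x--> F
F --x--> B
B --x--> F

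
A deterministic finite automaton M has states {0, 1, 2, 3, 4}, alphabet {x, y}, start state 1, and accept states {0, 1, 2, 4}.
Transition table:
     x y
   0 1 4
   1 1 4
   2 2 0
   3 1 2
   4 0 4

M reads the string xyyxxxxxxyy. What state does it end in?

1 --x--> 1
1 --y--> 4
4 --y--> 4
4 --x--> 0
0 --x--> 1
1 --x--> 1
1 --x--> 1
1 --x--> 1
1 --x--> 1
1 --y--> 4
4 --y--> 4

4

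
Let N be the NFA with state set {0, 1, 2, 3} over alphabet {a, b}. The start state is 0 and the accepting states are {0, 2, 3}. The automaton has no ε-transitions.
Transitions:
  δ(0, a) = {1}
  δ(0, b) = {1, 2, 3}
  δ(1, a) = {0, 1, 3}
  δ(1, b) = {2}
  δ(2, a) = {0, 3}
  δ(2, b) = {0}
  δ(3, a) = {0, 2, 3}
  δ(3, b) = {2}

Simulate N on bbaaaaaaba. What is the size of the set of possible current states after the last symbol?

4

Start: {0}
read b: {1, 2, 3}
read b: {0, 2}
read a: {0, 1, 3}
read a: {0, 1, 2, 3}
read a: {0, 1, 2, 3}
read a: {0, 1, 2, 3}
read a: {0, 1, 2, 3}
read a: {0, 1, 2, 3}
read b: {0, 1, 2, 3}
read a: {0, 1, 2, 3}
Final reachable set {0, 1, 2, 3} has 4 states.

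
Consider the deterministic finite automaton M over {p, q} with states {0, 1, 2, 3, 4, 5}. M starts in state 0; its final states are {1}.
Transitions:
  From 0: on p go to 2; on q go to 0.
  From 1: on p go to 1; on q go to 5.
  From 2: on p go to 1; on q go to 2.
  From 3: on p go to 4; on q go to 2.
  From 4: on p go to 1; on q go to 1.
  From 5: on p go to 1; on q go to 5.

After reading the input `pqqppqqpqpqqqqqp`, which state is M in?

0 --p--> 2
2 --q--> 2
2 --q--> 2
2 --p--> 1
1 --p--> 1
1 --q--> 5
5 --q--> 5
5 --p--> 1
1 --q--> 5
5 --p--> 1
1 --q--> 5
5 --q--> 5
5 --q--> 5
5 --q--> 5
5 --q--> 5
5 --p--> 1

1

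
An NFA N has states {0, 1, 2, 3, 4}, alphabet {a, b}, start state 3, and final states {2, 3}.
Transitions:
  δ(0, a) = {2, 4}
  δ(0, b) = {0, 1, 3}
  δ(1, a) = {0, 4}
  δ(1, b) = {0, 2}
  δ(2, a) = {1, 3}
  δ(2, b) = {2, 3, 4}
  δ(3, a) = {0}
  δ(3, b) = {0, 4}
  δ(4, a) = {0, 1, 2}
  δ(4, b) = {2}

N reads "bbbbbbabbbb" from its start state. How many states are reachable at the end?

Start: {3}
read b: {0, 4}
read b: {0, 1, 2, 3}
read b: {0, 1, 2, 3, 4}
read b: {0, 1, 2, 3, 4}
read b: {0, 1, 2, 3, 4}
read b: {0, 1, 2, 3, 4}
read a: {0, 1, 2, 3, 4}
read b: {0, 1, 2, 3, 4}
read b: {0, 1, 2, 3, 4}
read b: {0, 1, 2, 3, 4}
read b: {0, 1, 2, 3, 4}
Final reachable set {0, 1, 2, 3, 4} has 5 states.

5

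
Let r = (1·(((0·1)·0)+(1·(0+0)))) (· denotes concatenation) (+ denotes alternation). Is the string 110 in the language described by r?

yes

Split as 1·10: 1 matches 1 and (((0·1)·0)+(1·(0+0))) matches 10.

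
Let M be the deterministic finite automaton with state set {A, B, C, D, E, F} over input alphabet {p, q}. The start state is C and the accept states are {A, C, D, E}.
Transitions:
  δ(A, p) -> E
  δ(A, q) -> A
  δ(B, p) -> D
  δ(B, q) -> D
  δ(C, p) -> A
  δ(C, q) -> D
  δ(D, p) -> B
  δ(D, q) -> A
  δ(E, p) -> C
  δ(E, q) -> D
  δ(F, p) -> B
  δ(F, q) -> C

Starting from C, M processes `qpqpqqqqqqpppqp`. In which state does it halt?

E

C --q--> D
D --p--> B
B --q--> D
D --p--> B
B --q--> D
D --q--> A
A --q--> A
A --q--> A
A --q--> A
A --q--> A
A --p--> E
E --p--> C
C --p--> A
A --q--> A
A --p--> E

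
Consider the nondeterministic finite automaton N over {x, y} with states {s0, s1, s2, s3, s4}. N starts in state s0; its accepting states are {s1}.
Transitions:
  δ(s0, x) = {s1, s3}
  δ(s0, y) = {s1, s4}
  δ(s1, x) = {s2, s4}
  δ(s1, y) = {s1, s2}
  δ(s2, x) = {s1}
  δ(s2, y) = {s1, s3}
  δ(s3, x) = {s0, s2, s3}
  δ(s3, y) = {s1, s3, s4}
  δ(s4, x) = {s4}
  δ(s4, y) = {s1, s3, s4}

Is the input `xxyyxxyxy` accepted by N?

accepted

Start: {s0}
read x: {s1, s3}
read x: {s0, s2, s3, s4}
read y: {s1, s3, s4}
read y: {s1, s2, s3, s4}
read x: {s0, s1, s2, s3, s4}
read x: {s0, s1, s2, s3, s4}
read y: {s1, s2, s3, s4}
read x: {s0, s1, s2, s3, s4}
read y: {s1, s2, s3, s4}
Reachable ∩ accepting = {s1} — nonempty.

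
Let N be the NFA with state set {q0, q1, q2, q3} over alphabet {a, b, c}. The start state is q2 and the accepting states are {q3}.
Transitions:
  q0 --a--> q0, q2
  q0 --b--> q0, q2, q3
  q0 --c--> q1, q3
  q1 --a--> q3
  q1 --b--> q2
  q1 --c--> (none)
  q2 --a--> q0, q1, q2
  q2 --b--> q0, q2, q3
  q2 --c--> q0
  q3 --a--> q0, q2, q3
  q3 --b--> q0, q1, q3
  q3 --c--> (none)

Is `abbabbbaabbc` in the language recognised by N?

Start: {q2}
read a: {q0, q1, q2}
read b: {q0, q2, q3}
read b: {q0, q1, q2, q3}
read a: {q0, q1, q2, q3}
read b: {q0, q1, q2, q3}
read b: {q0, q1, q2, q3}
read b: {q0, q1, q2, q3}
read a: {q0, q1, q2, q3}
read a: {q0, q1, q2, q3}
read b: {q0, q1, q2, q3}
read b: {q0, q1, q2, q3}
read c: {q0, q1, q3}
Reachable ∩ accepting = {q3} — nonempty.

accepted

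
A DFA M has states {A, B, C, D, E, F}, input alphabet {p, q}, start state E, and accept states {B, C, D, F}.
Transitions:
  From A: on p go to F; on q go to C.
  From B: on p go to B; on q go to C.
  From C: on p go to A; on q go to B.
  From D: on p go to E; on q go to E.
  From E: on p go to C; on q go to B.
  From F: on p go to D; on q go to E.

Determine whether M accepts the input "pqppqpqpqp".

rejected

E --p--> C
C --q--> B
B --p--> B
B --p--> B
B --q--> C
C --p--> A
A --q--> C
C --p--> A
A --q--> C
C --p--> A
End in state A, which is not an accepting state.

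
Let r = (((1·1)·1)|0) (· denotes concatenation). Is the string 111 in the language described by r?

The left alternative ((1·1)·1) matches 111.

yes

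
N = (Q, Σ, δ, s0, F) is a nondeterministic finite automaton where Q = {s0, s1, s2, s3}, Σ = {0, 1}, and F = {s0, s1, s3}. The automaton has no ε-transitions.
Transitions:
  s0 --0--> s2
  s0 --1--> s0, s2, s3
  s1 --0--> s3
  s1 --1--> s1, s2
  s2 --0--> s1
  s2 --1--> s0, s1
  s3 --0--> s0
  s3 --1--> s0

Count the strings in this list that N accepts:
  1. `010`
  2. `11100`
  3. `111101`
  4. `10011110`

`010`: accepted
`11100`: accepted
`111101`: accepted
`10011110`: accepted

4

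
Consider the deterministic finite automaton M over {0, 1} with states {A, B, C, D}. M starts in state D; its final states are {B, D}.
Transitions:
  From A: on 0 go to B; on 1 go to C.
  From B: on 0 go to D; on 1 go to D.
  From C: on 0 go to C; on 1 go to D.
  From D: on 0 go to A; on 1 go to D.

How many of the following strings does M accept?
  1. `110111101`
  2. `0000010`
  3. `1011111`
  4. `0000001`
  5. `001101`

2

`110111101`: rejected
`0000010`: rejected
`1011111`: accepted
`0000001`: accepted
`001101`: rejected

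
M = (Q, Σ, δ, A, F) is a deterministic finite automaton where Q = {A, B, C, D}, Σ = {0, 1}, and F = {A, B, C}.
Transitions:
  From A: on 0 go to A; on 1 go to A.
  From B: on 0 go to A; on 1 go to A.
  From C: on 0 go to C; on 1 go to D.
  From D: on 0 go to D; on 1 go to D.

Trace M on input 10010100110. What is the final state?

A --1--> A
A --0--> A
A --0--> A
A --1--> A
A --0--> A
A --1--> A
A --0--> A
A --0--> A
A --1--> A
A --1--> A
A --0--> A

A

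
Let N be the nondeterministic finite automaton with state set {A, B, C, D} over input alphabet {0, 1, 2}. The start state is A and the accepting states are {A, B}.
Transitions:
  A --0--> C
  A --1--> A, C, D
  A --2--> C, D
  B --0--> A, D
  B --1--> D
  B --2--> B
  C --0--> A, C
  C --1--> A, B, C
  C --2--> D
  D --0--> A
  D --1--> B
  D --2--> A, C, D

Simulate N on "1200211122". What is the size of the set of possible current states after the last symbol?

4

Start: {A}
read 1: {A, C, D}
read 2: {A, C, D}
read 0: {A, C}
read 0: {A, C}
read 2: {C, D}
read 1: {A, B, C}
read 1: {A, B, C, D}
read 1: {A, B, C, D}
read 2: {A, B, C, D}
read 2: {A, B, C, D}
Final reachable set {A, B, C, D} has 4 states.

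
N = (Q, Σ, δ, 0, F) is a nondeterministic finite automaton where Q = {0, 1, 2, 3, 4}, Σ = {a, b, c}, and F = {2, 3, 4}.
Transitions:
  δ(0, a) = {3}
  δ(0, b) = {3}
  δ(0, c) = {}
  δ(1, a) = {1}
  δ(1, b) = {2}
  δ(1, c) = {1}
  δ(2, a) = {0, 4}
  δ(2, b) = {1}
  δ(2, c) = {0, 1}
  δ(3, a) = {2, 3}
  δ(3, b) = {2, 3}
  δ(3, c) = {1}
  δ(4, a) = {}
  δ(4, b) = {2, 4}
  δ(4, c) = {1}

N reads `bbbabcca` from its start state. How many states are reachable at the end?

Start: {0}
read b: {3}
read b: {2, 3}
read b: {1, 2, 3}
read a: {0, 1, 2, 3, 4}
read b: {1, 2, 3, 4}
read c: {0, 1}
read c: {1}
read a: {1}
Final reachable set {1} has 1 state.

1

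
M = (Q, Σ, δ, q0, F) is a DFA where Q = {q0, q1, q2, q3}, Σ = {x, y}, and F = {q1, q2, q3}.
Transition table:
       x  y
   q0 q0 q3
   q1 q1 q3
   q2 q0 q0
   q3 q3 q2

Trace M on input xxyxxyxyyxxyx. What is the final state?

q0 --x--> q0
q0 --x--> q0
q0 --y--> q3
q3 --x--> q3
q3 --x--> q3
q3 --y--> q2
q2 --x--> q0
q0 --y--> q3
q3 --y--> q2
q2 --x--> q0
q0 --x--> q0
q0 --y--> q3
q3 --x--> q3

q3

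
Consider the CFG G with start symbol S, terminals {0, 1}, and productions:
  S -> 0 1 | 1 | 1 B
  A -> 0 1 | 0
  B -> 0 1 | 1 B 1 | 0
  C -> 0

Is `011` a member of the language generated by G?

no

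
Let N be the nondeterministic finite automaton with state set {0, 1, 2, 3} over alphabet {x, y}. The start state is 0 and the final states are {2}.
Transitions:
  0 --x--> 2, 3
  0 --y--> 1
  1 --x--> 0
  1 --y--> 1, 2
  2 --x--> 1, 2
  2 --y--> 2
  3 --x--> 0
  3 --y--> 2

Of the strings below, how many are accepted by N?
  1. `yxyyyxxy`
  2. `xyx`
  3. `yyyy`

`yxyyyxxy`: accepted
`xyx`: accepted
`yyyy`: accepted

3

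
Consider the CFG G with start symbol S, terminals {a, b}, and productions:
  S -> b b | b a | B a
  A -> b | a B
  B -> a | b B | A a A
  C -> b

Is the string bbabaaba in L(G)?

yes

S ⇒ Ba ⇒ bBa ⇒ bbBa ⇒ bbAaAa ⇒ bbaBaAa ⇒ bbabBaAa ⇒ bbabaaAa ⇒ bbabaaba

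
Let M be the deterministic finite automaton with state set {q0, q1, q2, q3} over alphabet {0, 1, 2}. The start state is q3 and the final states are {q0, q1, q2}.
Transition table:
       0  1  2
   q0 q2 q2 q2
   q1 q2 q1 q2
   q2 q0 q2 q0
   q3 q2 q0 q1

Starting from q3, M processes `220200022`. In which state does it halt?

q3 --2--> q1
q1 --2--> q2
q2 --0--> q0
q0 --2--> q2
q2 --0--> q0
q0 --0--> q2
q2 --0--> q0
q0 --2--> q2
q2 --2--> q0

q0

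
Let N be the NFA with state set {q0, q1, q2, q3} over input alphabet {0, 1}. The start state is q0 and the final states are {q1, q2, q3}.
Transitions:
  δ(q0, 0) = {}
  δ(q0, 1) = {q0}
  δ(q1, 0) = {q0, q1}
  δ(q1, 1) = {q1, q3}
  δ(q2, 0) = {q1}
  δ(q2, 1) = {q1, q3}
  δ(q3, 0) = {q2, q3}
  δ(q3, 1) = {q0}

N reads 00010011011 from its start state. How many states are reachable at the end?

0

Start: {q0}
read 0: {}
The reachable set is empty and stays empty for the remaining 10 symbols.
Final reachable set {} has 0 states.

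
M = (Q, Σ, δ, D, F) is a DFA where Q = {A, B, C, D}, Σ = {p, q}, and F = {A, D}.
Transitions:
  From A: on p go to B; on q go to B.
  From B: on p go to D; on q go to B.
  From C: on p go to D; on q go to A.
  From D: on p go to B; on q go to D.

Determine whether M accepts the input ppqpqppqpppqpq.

rejected

D --p--> B
B --p--> D
D --q--> D
D --p--> B
B --q--> B
B --p--> D
D --p--> B
B --q--> B
B --p--> D
D --p--> B
B --p--> D
D --q--> D
D --p--> B
B --q--> B
End in state B, which is not an accepting state.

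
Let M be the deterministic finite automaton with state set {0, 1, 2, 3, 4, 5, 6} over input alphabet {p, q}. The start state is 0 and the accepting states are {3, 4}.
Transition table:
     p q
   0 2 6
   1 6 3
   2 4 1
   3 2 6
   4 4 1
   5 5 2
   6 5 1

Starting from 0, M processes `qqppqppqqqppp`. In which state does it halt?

5

0 --q--> 6
6 --q--> 1
1 --p--> 6
6 --p--> 5
5 --q--> 2
2 --p--> 4
4 --p--> 4
4 --q--> 1
1 --q--> 3
3 --q--> 6
6 --p--> 5
5 --p--> 5
5 --p--> 5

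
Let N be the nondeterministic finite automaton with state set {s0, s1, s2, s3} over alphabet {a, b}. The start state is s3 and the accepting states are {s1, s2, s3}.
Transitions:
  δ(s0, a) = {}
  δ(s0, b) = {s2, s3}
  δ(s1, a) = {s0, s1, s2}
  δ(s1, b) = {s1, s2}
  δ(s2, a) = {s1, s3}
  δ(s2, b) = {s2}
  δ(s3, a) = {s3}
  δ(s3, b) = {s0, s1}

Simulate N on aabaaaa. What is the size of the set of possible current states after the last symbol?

4

Start: {s3}
read a: {s3}
read a: {s3}
read b: {s0, s1}
read a: {s0, s1, s2}
read a: {s0, s1, s2, s3}
read a: {s0, s1, s2, s3}
read a: {s0, s1, s2, s3}
Final reachable set {s0, s1, s2, s3} has 4 states.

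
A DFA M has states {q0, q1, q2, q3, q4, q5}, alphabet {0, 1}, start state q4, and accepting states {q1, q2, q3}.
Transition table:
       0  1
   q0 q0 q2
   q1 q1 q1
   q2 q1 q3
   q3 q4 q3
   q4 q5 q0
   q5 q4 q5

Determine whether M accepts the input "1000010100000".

q4 --1--> q0
q0 --0--> q0
q0 --0--> q0
q0 --0--> q0
q0 --0--> q0
q0 --1--> q2
q2 --0--> q1
q1 --1--> q1
q1 --0--> q1
q1 --0--> q1
q1 --0--> q1
q1 --0--> q1
q1 --0--> q1
End in state q1, which is an accepting state.

accepted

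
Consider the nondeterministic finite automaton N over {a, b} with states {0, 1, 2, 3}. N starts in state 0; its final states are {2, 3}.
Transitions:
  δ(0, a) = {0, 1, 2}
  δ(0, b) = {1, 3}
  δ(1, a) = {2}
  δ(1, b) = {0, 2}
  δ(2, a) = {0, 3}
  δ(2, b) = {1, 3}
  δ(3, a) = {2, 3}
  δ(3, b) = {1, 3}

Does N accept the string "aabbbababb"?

accepted

Start: {0}
read a: {0, 1, 2}
read a: {0, 1, 2, 3}
read b: {0, 1, 2, 3}
read b: {0, 1, 2, 3}
read b: {0, 1, 2, 3}
read a: {0, 1, 2, 3}
read b: {0, 1, 2, 3}
read a: {0, 1, 2, 3}
read b: {0, 1, 2, 3}
read b: {0, 1, 2, 3}
Reachable ∩ accepting = {2, 3} — nonempty.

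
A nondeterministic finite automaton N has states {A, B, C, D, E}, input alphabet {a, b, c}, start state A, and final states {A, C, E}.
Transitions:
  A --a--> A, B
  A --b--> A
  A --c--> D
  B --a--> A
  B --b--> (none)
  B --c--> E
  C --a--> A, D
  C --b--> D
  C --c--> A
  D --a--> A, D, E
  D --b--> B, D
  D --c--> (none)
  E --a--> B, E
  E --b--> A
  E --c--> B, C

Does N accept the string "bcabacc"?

Start: {A}
read b: {A}
read c: {D}
read a: {A, D, E}
read b: {A, B, D}
read a: {A, B, D, E}
read c: {B, C, D, E}
read c: {A, B, C, E}
Reachable ∩ accepting = {A, C, E} — nonempty.

accepted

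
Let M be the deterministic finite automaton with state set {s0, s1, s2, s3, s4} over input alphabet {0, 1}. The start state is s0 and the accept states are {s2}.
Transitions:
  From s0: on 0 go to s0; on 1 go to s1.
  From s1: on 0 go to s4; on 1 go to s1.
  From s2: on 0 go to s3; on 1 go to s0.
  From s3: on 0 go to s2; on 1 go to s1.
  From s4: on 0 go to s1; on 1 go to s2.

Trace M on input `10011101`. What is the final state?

s0 --1--> s1
s1 --0--> s4
s4 --0--> s1
s1 --1--> s1
s1 --1--> s1
s1 --1--> s1
s1 --0--> s4
s4 --1--> s2

s2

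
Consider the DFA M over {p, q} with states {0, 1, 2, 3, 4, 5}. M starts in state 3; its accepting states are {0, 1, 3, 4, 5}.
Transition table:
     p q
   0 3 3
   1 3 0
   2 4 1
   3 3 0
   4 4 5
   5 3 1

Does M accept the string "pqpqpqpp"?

accepted

3 --p--> 3
3 --q--> 0
0 --p--> 3
3 --q--> 0
0 --p--> 3
3 --q--> 0
0 --p--> 3
3 --p--> 3
End in state 3, which is an accepting state.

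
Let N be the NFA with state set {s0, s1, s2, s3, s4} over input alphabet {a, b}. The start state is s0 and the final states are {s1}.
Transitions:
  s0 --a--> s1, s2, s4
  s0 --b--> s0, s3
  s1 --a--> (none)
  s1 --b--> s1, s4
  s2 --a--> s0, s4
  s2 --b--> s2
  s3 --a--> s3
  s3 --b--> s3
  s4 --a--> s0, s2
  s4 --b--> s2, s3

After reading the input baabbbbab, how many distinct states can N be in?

Start: {s0}
read b: {s0, s3}
read a: {s1, s2, s3, s4}
read a: {s0, s2, s3, s4}
read b: {s0, s2, s3}
read b: {s0, s2, s3}
read b: {s0, s2, s3}
read b: {s0, s2, s3}
read a: {s0, s1, s2, s3, s4}
read b: {s0, s1, s2, s3, s4}
Final reachable set {s0, s1, s2, s3, s4} has 5 states.

5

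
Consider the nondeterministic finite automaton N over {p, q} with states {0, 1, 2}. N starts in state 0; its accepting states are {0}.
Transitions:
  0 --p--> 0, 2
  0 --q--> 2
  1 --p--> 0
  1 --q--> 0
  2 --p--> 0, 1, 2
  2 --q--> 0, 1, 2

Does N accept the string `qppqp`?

Start: {0}
read q: {2}
read p: {0, 1, 2}
read p: {0, 1, 2}
read q: {0, 1, 2}
read p: {0, 1, 2}
Reachable ∩ accepting = {0} — nonempty.

accepted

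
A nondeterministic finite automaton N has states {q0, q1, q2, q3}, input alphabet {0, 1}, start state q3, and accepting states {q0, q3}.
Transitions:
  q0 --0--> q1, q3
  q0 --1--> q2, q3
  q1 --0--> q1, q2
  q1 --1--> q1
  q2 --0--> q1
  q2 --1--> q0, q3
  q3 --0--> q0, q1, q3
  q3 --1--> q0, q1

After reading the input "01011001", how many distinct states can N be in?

Start: {q3}
read 0: {q0, q1, q3}
read 1: {q0, q1, q2, q3}
read 0: {q0, q1, q2, q3}
read 1: {q0, q1, q2, q3}
read 1: {q0, q1, q2, q3}
read 0: {q0, q1, q2, q3}
read 0: {q0, q1, q2, q3}
read 1: {q0, q1, q2, q3}
Final reachable set {q0, q1, q2, q3} has 4 states.

4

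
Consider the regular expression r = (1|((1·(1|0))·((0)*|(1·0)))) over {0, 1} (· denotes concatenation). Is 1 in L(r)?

yes

The left alternative 1 matches 1.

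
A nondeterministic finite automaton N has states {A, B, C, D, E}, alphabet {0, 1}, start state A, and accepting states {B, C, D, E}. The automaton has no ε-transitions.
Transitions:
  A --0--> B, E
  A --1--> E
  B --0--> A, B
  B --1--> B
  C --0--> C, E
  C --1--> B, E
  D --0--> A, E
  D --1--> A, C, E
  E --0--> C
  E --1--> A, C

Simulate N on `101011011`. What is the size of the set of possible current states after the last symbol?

Start: {A}
read 1: {E}
read 0: {C}
read 1: {B, E}
read 0: {A, B, C}
read 1: {B, E}
read 1: {A, B, C}
read 0: {A, B, C, E}
read 1: {A, B, C, E}
read 1: {A, B, C, E}
Final reachable set {A, B, C, E} has 4 states.

4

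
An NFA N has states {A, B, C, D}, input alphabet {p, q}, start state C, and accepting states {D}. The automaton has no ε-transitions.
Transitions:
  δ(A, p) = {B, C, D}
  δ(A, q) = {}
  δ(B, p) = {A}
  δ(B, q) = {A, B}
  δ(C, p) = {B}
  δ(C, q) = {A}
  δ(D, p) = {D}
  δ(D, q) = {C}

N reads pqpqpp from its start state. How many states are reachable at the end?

Start: {C}
read p: {B}
read q: {A, B}
read p: {A, B, C, D}
read q: {A, B, C}
read p: {A, B, C, D}
read p: {A, B, C, D}
Final reachable set {A, B, C, D} has 4 states.

4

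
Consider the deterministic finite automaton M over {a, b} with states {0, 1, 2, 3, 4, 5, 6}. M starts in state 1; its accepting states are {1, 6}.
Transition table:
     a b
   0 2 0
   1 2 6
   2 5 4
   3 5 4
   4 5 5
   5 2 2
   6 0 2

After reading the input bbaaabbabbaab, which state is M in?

4

1 --b--> 6
6 --b--> 2
2 --a--> 5
5 --a--> 2
2 --a--> 5
5 --b--> 2
2 --b--> 4
4 --a--> 5
5 --b--> 2
2 --b--> 4
4 --a--> 5
5 --a--> 2
2 --b--> 4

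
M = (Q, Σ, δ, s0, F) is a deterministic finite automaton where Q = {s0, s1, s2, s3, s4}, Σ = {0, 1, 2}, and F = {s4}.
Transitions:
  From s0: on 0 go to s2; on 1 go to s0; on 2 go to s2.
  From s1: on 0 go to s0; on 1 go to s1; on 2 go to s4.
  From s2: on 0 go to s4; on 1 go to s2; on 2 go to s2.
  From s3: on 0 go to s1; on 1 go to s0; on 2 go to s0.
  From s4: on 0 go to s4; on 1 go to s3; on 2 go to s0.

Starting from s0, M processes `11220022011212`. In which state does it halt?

s0 --1--> s0
s0 --1--> s0
s0 --2--> s2
s2 --2--> s2
s2 --0--> s4
s4 --0--> s4
s4 --2--> s0
s0 --2--> s2
s2 --0--> s4
s4 --1--> s3
s3 --1--> s0
s0 --2--> s2
s2 --1--> s2
s2 --2--> s2

s2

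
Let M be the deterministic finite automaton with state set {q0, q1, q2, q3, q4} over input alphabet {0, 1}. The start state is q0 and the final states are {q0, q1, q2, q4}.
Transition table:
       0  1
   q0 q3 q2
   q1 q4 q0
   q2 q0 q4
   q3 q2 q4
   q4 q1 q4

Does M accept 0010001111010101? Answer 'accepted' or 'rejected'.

q0 --0--> q3
q3 --0--> q2
q2 --1--> q4
q4 --0--> q1
q1 --0--> q4
q4 --0--> q1
q1 --1--> q0
q0 --1--> q2
q2 --1--> q4
q4 --1--> q4
q4 --0--> q1
q1 --1--> q0
q0 --0--> q3
q3 --1--> q4
q4 --0--> q1
q1 --1--> q0
End in state q0, which is an accepting state.

accepted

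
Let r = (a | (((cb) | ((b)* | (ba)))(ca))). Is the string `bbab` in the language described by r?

no

Neither a nor (((cb)|((b)*|(ba)))(ca)) matches bbab.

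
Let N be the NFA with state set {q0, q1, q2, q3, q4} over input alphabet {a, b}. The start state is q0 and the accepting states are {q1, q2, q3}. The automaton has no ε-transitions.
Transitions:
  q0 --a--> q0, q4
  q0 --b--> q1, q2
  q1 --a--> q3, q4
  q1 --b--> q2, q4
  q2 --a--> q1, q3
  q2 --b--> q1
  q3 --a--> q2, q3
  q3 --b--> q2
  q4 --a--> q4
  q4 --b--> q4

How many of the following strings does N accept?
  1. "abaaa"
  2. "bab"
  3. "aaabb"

3

"abaaa": accepted
"bab": accepted
"aaabb": accepted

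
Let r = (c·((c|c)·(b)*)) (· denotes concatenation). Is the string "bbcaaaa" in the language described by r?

no

No split of bbcaaaa into u·v has c matching u and ((c|c)·(b)*) matching v.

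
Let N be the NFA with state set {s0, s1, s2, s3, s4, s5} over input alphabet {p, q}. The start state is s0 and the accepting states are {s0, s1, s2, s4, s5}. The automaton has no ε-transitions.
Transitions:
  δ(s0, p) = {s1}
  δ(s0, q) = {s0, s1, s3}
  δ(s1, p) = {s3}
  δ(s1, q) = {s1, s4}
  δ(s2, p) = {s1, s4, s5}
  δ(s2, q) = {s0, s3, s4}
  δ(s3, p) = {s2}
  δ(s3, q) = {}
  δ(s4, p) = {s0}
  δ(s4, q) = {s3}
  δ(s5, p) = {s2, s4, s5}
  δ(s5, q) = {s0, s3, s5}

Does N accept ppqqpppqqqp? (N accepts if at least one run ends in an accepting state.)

rejected

Start: {s0}
read p: {s1}
read p: {s3}
read q: {}
The reachable set is empty and stays empty for the remaining 8 symbols.
Reachable ∩ accepting = {} — empty.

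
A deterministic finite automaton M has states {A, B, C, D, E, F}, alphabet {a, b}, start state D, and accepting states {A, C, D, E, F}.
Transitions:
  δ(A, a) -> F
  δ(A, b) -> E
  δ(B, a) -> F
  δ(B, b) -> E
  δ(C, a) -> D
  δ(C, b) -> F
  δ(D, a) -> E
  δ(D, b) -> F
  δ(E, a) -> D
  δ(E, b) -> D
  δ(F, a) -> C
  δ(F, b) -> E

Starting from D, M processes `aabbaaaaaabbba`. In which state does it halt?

D --a--> E
E --a--> D
D --b--> F
F --b--> E
E --a--> D
D --a--> E
E --a--> D
D --a--> E
E --a--> D
D --a--> E
E --b--> D
D --b--> F
F --b--> E
E --a--> D

D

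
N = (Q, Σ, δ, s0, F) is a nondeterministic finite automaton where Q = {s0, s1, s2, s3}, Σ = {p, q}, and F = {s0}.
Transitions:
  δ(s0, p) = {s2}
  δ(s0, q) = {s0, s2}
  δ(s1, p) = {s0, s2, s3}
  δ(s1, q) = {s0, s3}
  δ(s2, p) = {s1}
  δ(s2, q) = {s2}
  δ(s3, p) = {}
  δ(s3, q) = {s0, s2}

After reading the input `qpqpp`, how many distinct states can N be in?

Start: {s0}
read q: {s0, s2}
read p: {s1, s2}
read q: {s0, s2, s3}
read p: {s1, s2}
read p: {s0, s1, s2, s3}
Final reachable set {s0, s1, s2, s3} has 4 states.

4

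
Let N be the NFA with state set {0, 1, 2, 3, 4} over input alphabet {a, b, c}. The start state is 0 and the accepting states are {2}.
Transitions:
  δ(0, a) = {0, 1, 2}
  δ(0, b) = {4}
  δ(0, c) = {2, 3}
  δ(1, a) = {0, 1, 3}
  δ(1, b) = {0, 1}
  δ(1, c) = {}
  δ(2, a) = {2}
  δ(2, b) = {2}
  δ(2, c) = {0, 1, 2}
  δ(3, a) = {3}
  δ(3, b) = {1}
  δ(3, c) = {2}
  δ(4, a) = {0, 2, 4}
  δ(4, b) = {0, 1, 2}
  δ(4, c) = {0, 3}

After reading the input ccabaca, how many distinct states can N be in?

Start: {0}
read c: {2, 3}
read c: {0, 1, 2}
read a: {0, 1, 2, 3}
read b: {0, 1, 2, 4}
read a: {0, 1, 2, 3, 4}
read c: {0, 1, 2, 3}
read a: {0, 1, 2, 3}
Final reachable set {0, 1, 2, 3} has 4 states.

4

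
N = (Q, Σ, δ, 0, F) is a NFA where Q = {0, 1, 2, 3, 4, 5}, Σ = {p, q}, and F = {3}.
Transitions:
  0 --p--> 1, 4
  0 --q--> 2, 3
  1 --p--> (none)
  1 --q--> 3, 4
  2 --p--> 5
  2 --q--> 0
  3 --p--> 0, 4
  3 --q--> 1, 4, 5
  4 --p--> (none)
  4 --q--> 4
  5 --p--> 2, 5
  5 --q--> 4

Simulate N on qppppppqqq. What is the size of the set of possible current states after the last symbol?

4

Start: {0}
read q: {2, 3}
read p: {0, 4, 5}
read p: {1, 2, 4, 5}
read p: {2, 5}
read p: {2, 5}
read p: {2, 5}
read p: {2, 5}
read q: {0, 4}
read q: {2, 3, 4}
read q: {0, 1, 4, 5}
Final reachable set {0, 1, 4, 5} has 4 states.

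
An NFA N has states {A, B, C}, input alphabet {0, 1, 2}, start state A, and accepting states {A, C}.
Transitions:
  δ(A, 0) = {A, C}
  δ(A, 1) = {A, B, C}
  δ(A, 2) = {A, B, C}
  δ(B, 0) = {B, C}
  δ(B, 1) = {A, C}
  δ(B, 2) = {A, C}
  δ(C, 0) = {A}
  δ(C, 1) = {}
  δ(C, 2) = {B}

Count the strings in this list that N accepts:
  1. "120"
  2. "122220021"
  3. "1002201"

"120": accepted
"122220021": accepted
"1002201": accepted

3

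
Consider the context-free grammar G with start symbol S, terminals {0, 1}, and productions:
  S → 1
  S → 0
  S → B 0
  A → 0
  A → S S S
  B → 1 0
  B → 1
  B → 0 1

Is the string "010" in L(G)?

yes

S ⇒ B0 ⇒ 010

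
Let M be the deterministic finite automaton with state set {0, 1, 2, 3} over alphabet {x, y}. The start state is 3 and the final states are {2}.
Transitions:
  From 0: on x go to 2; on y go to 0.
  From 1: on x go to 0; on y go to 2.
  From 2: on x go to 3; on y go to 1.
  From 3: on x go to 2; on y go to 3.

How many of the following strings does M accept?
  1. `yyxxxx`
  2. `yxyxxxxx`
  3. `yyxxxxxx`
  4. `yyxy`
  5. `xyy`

1

`yyxxxx`: rejected
`yxyxxxxx`: rejected
`yyxxxxxx`: rejected
`yyxy`: rejected
`xyy`: accepted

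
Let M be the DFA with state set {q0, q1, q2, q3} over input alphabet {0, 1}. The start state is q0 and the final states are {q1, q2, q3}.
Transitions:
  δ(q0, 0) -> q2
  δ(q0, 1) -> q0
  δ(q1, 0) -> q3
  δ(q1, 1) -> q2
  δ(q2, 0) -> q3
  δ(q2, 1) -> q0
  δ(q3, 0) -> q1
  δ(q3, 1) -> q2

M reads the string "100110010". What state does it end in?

q0 --1--> q0
q0 --0--> q2
q2 --0--> q3
q3 --1--> q2
q2 --1--> q0
q0 --0--> q2
q2 --0--> q3
q3 --1--> q2
q2 --0--> q3

q3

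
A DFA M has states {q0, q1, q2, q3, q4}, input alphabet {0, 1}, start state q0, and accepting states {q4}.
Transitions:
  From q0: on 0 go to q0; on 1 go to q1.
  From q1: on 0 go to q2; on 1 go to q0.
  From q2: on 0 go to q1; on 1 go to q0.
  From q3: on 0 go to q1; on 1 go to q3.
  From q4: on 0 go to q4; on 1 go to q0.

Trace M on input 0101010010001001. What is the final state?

q0

q0 --0--> q0
q0 --1--> q1
q1 --0--> q2
q2 --1--> q0
q0 --0--> q0
q0 --1--> q1
q1 --0--> q2
q2 --0--> q1
q1 --1--> q0
q0 --0--> q0
q0 --0--> q0
q0 --0--> q0
q0 --1--> q1
q1 --0--> q2
q2 --0--> q1
q1 --1--> q0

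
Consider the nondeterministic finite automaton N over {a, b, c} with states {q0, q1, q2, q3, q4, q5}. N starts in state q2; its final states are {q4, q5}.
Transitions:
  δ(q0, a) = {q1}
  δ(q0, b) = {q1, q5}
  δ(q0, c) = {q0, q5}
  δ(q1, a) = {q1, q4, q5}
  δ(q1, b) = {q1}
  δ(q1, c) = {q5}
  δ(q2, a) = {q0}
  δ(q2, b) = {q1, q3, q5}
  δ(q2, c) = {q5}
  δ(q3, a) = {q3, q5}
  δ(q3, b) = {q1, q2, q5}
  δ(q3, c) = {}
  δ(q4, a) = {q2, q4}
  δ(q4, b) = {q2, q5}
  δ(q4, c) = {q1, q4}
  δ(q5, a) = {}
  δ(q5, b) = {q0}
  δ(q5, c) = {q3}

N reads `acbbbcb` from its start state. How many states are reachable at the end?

4

Start: {q2}
read a: {q0}
read c: {q0, q5}
read b: {q0, q1, q5}
read b: {q0, q1, q5}
read b: {q0, q1, q5}
read c: {q0, q3, q5}
read b: {q0, q1, q2, q5}
Final reachable set {q0, q1, q2, q5} has 4 states.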